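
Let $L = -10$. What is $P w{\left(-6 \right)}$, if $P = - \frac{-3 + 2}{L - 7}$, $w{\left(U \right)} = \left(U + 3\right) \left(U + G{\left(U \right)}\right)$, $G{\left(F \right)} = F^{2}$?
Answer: $\frac{90}{17} \approx 5.2941$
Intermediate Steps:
$w{\left(U \right)} = \left(3 + U\right) \left(U + U^{2}\right)$ ($w{\left(U \right)} = \left(U + 3\right) \left(U + U^{2}\right) = \left(3 + U\right) \left(U + U^{2}\right)$)
$P = - \frac{1}{17}$ ($P = - \frac{-3 + 2}{-10 - 7} = - \frac{-1}{-17} = - \frac{\left(-1\right) \left(-1\right)}{17} = \left(-1\right) \frac{1}{17} = - \frac{1}{17} \approx -0.058824$)
$P w{\left(-6 \right)} = - \frac{\left(-6\right) \left(3 + \left(-6\right)^{2} + 4 \left(-6\right)\right)}{17} = - \frac{\left(-6\right) \left(3 + 36 - 24\right)}{17} = - \frac{\left(-6\right) 15}{17} = \left(- \frac{1}{17}\right) \left(-90\right) = \frac{90}{17}$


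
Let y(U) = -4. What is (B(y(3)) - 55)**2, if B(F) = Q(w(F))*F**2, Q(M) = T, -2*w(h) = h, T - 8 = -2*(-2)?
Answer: 18769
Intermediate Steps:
T = 12 (T = 8 - 2*(-2) = 8 + 4 = 12)
w(h) = -h/2
Q(M) = 12
B(F) = 12*F**2
(B(y(3)) - 55)**2 = (12*(-4)**2 - 55)**2 = (12*16 - 55)**2 = (192 - 55)**2 = 137**2 = 18769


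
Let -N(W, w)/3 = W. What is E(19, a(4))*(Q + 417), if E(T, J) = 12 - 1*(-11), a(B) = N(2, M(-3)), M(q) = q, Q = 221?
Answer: 14674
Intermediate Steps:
N(W, w) = -3*W
a(B) = -6 (a(B) = -3*2 = -6)
E(T, J) = 23 (E(T, J) = 12 + 11 = 23)
E(19, a(4))*(Q + 417) = 23*(221 + 417) = 23*638 = 14674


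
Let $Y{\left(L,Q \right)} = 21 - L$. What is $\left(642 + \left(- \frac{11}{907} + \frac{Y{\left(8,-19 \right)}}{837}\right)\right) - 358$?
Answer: $\frac{215603740}{759159} \approx 284.0$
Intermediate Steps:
$\left(642 + \left(- \frac{11}{907} + \frac{Y{\left(8,-19 \right)}}{837}\right)\right) - 358 = \left(642 - \left(\frac{11}{907} - \frac{21 - 8}{837}\right)\right) - 358 = \left(642 - \left(\frac{11}{907} - \left(21 - 8\right) \frac{1}{837}\right)\right) - 358 = \left(642 + \left(- \frac{11}{907} + 13 \cdot \frac{1}{837}\right)\right) - 358 = \left(642 + \left(- \frac{11}{907} + \frac{13}{837}\right)\right) - 358 = \left(642 + \frac{2584}{759159}\right) - 358 = \frac{487382662}{759159} - 358 = \frac{215603740}{759159}$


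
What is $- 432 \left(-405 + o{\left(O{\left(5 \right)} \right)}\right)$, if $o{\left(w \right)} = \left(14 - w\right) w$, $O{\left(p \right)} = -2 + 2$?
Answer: $174960$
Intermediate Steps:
$O{\left(p \right)} = 0$
$o{\left(w \right)} = w \left(14 - w\right)$
$- 432 \left(-405 + o{\left(O{\left(5 \right)} \right)}\right) = - 432 \left(-405 + 0 \left(14 - 0\right)\right) = - 432 \left(-405 + 0 \left(14 + 0\right)\right) = - 432 \left(-405 + 0 \cdot 14\right) = - 432 \left(-405 + 0\right) = \left(-432\right) \left(-405\right) = 174960$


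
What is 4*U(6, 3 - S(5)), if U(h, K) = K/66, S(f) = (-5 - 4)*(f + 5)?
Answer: 62/11 ≈ 5.6364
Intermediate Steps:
S(f) = -45 - 9*f (S(f) = -9*(5 + f) = -45 - 9*f)
U(h, K) = K/66 (U(h, K) = K*(1/66) = K/66)
4*U(6, 3 - S(5)) = 4*((3 - (-45 - 9*5))/66) = 4*((3 - (-45 - 45))/66) = 4*((3 - 1*(-90))/66) = 4*((3 + 90)/66) = 4*((1/66)*93) = 4*(31/22) = 62/11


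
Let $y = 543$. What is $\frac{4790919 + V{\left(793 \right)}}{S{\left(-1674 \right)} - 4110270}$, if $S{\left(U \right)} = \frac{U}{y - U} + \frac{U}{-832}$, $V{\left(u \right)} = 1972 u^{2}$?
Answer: $- \frac{382706341735328}{1263595258065} \approx -302.87$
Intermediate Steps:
$S{\left(U \right)} = - \frac{U}{832} + \frac{U}{543 - U}$ ($S{\left(U \right)} = \frac{U}{543 - U} + \frac{U}{-832} = \frac{U}{543 - U} + U \left(- \frac{1}{832}\right) = \frac{U}{543 - U} - \frac{U}{832} = - \frac{U}{832} + \frac{U}{543 - U}$)
$\frac{4790919 + V{\left(793 \right)}}{S{\left(-1674 \right)} - 4110270} = \frac{4790919 + 1972 \cdot 793^{2}}{\left(-1\right) \left(-1674\right) \frac{1}{-451776 + 832 \left(-1674\right)} \left(289 - 1674\right) - 4110270} = \frac{4790919 + 1972 \cdot 628849}{\left(-1\right) \left(-1674\right) \frac{1}{-451776 - 1392768} \left(-1385\right) - 4110270} = \frac{4790919 + 1240090228}{\left(-1\right) \left(-1674\right) \frac{1}{-1844544} \left(-1385\right) - 4110270} = \frac{1244881147}{\left(-1\right) \left(-1674\right) \left(- \frac{1}{1844544}\right) \left(-1385\right) - 4110270} = \frac{1244881147}{\frac{386415}{307424} - 4110270} = \frac{1244881147}{- \frac{1263595258065}{307424}} = 1244881147 \left(- \frac{307424}{1263595258065}\right) = - \frac{382706341735328}{1263595258065}$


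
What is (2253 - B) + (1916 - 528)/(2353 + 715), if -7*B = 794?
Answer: 12707784/5369 ≈ 2366.9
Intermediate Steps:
B = -794/7 (B = -⅐*794 = -794/7 ≈ -113.43)
(2253 - B) + (1916 - 528)/(2353 + 715) = (2253 - 1*(-794/7)) + (1916 - 528)/(2353 + 715) = (2253 + 794/7) + 1388/3068 = 16565/7 + 1388*(1/3068) = 16565/7 + 347/767 = 12707784/5369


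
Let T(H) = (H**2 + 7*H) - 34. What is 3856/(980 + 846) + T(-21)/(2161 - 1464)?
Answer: 1581196/636361 ≈ 2.4847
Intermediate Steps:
T(H) = -34 + H**2 + 7*H
3856/(980 + 846) + T(-21)/(2161 - 1464) = 3856/(980 + 846) + (-34 + (-21)**2 + 7*(-21))/(2161 - 1464) = 3856/1826 + (-34 + 441 - 147)/697 = 3856*(1/1826) + 260*(1/697) = 1928/913 + 260/697 = 1581196/636361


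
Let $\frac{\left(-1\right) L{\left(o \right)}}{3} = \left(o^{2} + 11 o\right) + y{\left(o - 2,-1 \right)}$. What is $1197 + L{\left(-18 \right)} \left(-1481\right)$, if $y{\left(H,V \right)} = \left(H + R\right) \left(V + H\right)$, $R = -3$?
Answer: $2706984$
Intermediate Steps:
$y{\left(H,V \right)} = \left(-3 + H\right) \left(H + V\right)$ ($y{\left(H,V \right)} = \left(H - 3\right) \left(V + H\right) = \left(-3 + H\right) \left(H + V\right)$)
$L{\left(o \right)} = -33 - 21 o - 3 o^{2} - 3 \left(-2 + o\right)^{2}$ ($L{\left(o \right)} = - 3 \left(\left(o^{2} + 11 o\right) + \left(\left(o - 2\right)^{2} - 3 \left(o - 2\right) - -3 + \left(o - 2\right) \left(-1\right)\right)\right) = - 3 \left(\left(o^{2} + 11 o\right) + \left(\left(-2 + o\right)^{2} - 3 \left(-2 + o\right) + 3 + \left(-2 + o\right) \left(-1\right)\right)\right) = - 3 \left(\left(o^{2} + 11 o\right) + \left(\left(-2 + o\right)^{2} - \left(-6 + 3 o\right) + 3 - \left(-2 + o\right)\right)\right) = - 3 \left(\left(o^{2} + 11 o\right) + \left(11 + \left(-2 + o\right)^{2} - 4 o\right)\right) = - 3 \left(11 + o^{2} + \left(-2 + o\right)^{2} + 7 o\right) = -33 - 21 o - 3 o^{2} - 3 \left(-2 + o\right)^{2}$)
$1197 + L{\left(-18 \right)} \left(-1481\right) = 1197 + \left(-45 - -162 - 6 \left(-18\right)^{2}\right) \left(-1481\right) = 1197 + \left(-45 + 162 - 1944\right) \left(-1481\right) = 1197 - -2705787 = 1197 + 2705787 = 2706984$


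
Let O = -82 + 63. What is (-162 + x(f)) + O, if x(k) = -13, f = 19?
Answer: -194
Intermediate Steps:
O = -19
(-162 + x(f)) + O = (-162 - 13) - 19 = -175 - 19 = -194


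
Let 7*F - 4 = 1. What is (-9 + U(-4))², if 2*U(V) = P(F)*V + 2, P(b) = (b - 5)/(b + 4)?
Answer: 4624/121 ≈ 38.215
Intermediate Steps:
F = 5/7 (F = 4/7 + (⅐)*1 = 4/7 + ⅐ = 5/7 ≈ 0.71429)
P(b) = (-5 + b)/(4 + b)
U(V) = 1 - 5*V/11 (U(V) = (((-5 + 5/7)/(4 + 5/7))*V + 2)/2 = ((-30/7/(33/7))*V + 2)/2 = (((7/33)*(-30/7))*V + 2)/2 = (-10*V/11 + 2)/2 = (2 - 10*V/11)/2 = 1 - 5*V/11)
(-9 + U(-4))² = (-9 + (1 - 5/11*(-4)))² = (-9 + (1 + 20/11))² = (-9 + 31/11)² = (-68/11)² = 4624/121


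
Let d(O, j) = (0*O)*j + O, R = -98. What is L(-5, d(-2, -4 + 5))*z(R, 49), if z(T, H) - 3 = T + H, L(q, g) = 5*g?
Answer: 460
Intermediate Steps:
d(O, j) = O (d(O, j) = 0*j + O = 0 + O = O)
z(T, H) = 3 + H + T (z(T, H) = 3 + (T + H) = 3 + (H + T) = 3 + H + T)
L(-5, d(-2, -4 + 5))*z(R, 49) = (5*(-2))*(3 + 49 - 98) = -10*(-46) = 460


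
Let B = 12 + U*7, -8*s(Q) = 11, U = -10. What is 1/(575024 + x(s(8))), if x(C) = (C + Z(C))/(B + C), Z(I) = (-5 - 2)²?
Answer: 475/273136019 ≈ 1.7391e-6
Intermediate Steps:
s(Q) = -11/8 (s(Q) = -⅛*11 = -11/8)
Z(I) = 49 (Z(I) = (-7)² = 49)
B = -58 (B = 12 - 10*7 = 12 - 70 = -58)
x(C) = (49 + C)/(-58 + C) (x(C) = (C + 49)/(-58 + C) = (49 + C)/(-58 + C))
1/(575024 + x(s(8))) = 1/(575024 + (49 - 11/8)/(-58 - 11/8)) = 1/(575024 + (381/8)/(-475/8)) = 1/(575024 - 8/475*381/8) = 1/(575024 - 381/475) = 1/(273136019/475) = 475/273136019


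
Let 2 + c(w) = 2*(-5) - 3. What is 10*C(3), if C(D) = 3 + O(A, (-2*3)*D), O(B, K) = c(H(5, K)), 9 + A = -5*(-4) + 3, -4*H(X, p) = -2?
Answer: -120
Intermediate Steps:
H(X, p) = ½ (H(X, p) = -¼*(-2) = ½)
c(w) = -15 (c(w) = -2 + (2*(-5) - 3) = -2 + (-10 - 3) = -2 - 13 = -15)
A = 14 (A = -9 + (-5*(-4) + 3) = -9 + (20 + 3) = -9 + 23 = 14)
O(B, K) = -15
C(D) = -12 (C(D) = 3 - 15 = -12)
10*C(3) = 10*(-12) = -120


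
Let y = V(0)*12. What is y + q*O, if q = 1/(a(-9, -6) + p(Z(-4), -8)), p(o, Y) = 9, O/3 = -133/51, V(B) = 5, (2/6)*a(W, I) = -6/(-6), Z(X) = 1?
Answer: 12107/204 ≈ 59.348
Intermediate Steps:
a(W, I) = 3 (a(W, I) = 3*(-6/(-6)) = 3*(-6*(-⅙)) = 3*1 = 3)
O = -133/17 (O = 3*(-133/51) = -133/17 ≈ -7.8235)
y = 60 (y = 5*12 = 60)
q = 1/12 (q = 1/(3 + 9) = 1/12 ≈ 0.083333)
y + q*O = 60 + (1/12)*(-133/17) = 60 - 133/204 = 12107/204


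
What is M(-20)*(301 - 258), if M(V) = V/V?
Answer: 43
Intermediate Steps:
M(V) = 1
M(-20)*(301 - 258) = 1*(301 - 258) = 1*43 = 43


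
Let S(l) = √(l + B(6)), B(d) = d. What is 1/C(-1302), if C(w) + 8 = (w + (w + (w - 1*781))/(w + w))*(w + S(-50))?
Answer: 1435416953607/2430946730479206034 + 2204951973*I*√11/2430946730479206034 ≈ 5.9048e-7 + 3.0083e-9*I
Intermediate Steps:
S(l) = √(6 + l) (S(l) = √(l + 6) = √(6 + l))
C(w) = -8 + (w + (-781 + 2*w)/(2*w))*(w + 2*I*√11) (C(w) = -8 + (w + (w + (w - 1*781))/(w + w))*(w + √(6 - 50)) = -8 + (w + (w + (w - 781))/((2*w)))*(w + √(-44)) = -8 + (w + (w + (-781 + w))*(1/(2*w)))*(w + 2*I*√11) = -8 + (w + (-781 + 2*w)*(1/(2*w)))*(w + 2*I*√11) = -8 + (w + (-781 + 2*w)/(2*w))*(w + 2*I*√11))
1/C(-1302) = 1/(-797/2 - 1302 + (-1302)² + 2*I*√11 - 781*I*√11/(-1302) + 2*I*(-1302)*√11) = 1/(-797/2 - 1302 + 1695204 + 2*I*√11 - 781*I*√11*(-1/1302) - 2604*I*√11) = 1/(-797/2 - 1302 + 1695204 + 2*I*√11 + 781*I*√11/1302 - 2604*I*√11) = 1/(3387007/2 - 3387023*I*√11/1302)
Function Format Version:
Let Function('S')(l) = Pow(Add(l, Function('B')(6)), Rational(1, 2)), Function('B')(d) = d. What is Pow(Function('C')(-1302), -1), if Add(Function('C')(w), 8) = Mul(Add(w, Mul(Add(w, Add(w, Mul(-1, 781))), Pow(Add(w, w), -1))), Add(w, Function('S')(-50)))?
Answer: Add(Rational(1435416953607, 2430946730479206034), Mul(Rational(2204951973, 2430946730479206034), I, Pow(11, Rational(1, 2)))) ≈ Add(5.9048e-7, Mul(3.0083e-9, I))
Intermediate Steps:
Function('S')(l) = Pow(Add(6, l), Rational(1, 2)) (Function('S')(l) = Pow(Add(l, 6), Rational(1, 2)) = Pow(Add(6, l), Rational(1, 2)))
Function('C')(w) = Add(-8, Mul(Add(w, Mul(Rational(1, 2), Pow(w, -1), Add(-781, Mul(2, w)))), Add(w, Mul(2, I, Pow(11, Rational(1, 2)))))) (Function('C')(w) = Add(-8, Mul(Add(w, Mul(Add(w, Add(w, Mul(-1, 781))), Pow(Add(w, w), -1))), Add(w, Pow(Add(6, -50), Rational(1, 2))))) = Add(-8, Mul(Add(w, Mul(Add(w, Add(w, -781)), Pow(Mul(2, w), -1))), Add(w, Pow(-44, Rational(1, 2))))) = Add(-8, Mul(Add(w, Mul(Add(w, Add(-781, w)), Mul(Rational(1, 2), Pow(w, -1)))), Add(w, Mul(2, I, Pow(11, Rational(1, 2)))))) = Add(-8, Mul(Add(w, Mul(Add(-781, Mul(2, w)), Mul(Rational(1, 2), Pow(w, -1)))), Add(w, Mul(2, I, Pow(11, Rational(1, 2)))))) = Add(-8, Mul(Add(w, Mul(Rational(1, 2), Pow(w, -1), Add(-781, Mul(2, w)))), Add(w, Mul(2, I, Pow(11, Rational(1, 2)))))))
Pow(Function('C')(-1302), -1) = Pow(Add(Rational(-797, 2), -1302, Pow(-1302, 2), Mul(2, I, Pow(11, Rational(1, 2))), Mul(-781, I, Pow(11, Rational(1, 2)), Pow(-1302, -1)), Mul(2, I, -1302, Pow(11, Rational(1, 2)))), -1) = Pow(Add(Rational(-797, 2), -1302, 1695204, Mul(2, I, Pow(11, Rational(1, 2))), Mul(-781, I, Pow(11, Rational(1, 2)), Rational(-1, 1302)), Mul(-2604, I, Pow(11, Rational(1, 2)))), -1) = Pow(Add(Rational(-797, 2), -1302, 1695204, Mul(2, I, Pow(11, Rational(1, 2))), Mul(Rational(781, 1302), I, Pow(11, Rational(1, 2))), Mul(-2604, I, Pow(11, Rational(1, 2)))), -1) = Pow(Add(Rational(3387007, 2), Mul(Rational(-3387023, 1302), I, Pow(11, Rational(1, 2)))), -1)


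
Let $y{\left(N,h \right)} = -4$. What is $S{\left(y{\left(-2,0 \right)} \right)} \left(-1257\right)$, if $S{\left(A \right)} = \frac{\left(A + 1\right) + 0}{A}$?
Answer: $- \frac{3771}{4} \approx -942.75$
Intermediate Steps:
$S{\left(A \right)} = \frac{1 + A}{A}$ ($S{\left(A \right)} = \frac{\left(1 + A\right) + 0}{A} = \frac{1 + A}{A}$)
$S{\left(y{\left(-2,0 \right)} \right)} \left(-1257\right) = \frac{1 - 4}{-4} \left(-1257\right) = \left(- \frac{1}{4}\right) \left(-3\right) \left(-1257\right) = \frac{3}{4} \left(-1257\right) = - \frac{3771}{4}$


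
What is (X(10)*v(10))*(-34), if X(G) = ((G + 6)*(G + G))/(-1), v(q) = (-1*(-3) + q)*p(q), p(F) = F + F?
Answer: 2828800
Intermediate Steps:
p(F) = 2*F
v(q) = 2*q*(3 + q) (v(q) = (-1*(-3) + q)*(2*q) = (3 + q)*(2*q) = 2*q*(3 + q))
X(G) = -2*G*(6 + G) (X(G) = ((6 + G)*(2*G))*(-1) = (2*G*(6 + G))*(-1) = -2*G*(6 + G))
(X(10)*v(10))*(-34) = ((-2*10*(6 + 10))*(2*10*(3 + 10)))*(-34) = ((-2*10*16)*(2*10*13))*(-34) = -320*260*(-34) = -83200*(-34) = 2828800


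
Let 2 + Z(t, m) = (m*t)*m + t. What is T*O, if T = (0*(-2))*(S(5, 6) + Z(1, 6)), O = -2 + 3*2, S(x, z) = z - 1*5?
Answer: 0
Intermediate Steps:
Z(t, m) = -2 + t + t*m² (Z(t, m) = -2 + ((m*t)*m + t) = -2 + (t*m² + t) = -2 + (t + t*m²) = -2 + t + t*m²)
S(x, z) = -5 + z (S(x, z) = z - 5 = -5 + z)
O = 4 (O = -2 + 6 = 4)
T = 0 (T = (0*(-2))*((-5 + 6) + (-2 + 1 + 1*6²)) = 0*(1 + (-2 + 1 + 1*36)) = 0*(1 + (-2 + 1 + 36)) = 0*(1 + 35) = 0*36 = 0)
T*O = 0*4 = 0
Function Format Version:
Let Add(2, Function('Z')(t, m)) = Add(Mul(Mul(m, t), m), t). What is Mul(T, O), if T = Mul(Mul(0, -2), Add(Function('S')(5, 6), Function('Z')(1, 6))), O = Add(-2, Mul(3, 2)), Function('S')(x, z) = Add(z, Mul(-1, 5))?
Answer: 0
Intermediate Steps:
Function('Z')(t, m) = Add(-2, t, Mul(t, Pow(m, 2))) (Function('Z')(t, m) = Add(-2, Add(Mul(Mul(m, t), m), t)) = Add(-2, Add(Mul(t, Pow(m, 2)), t)) = Add(-2, Add(t, Mul(t, Pow(m, 2)))) = Add(-2, t, Mul(t, Pow(m, 2))))
Function('S')(x, z) = Add(-5, z) (Function('S')(x, z) = Add(z, -5) = Add(-5, z))
O = 4 (O = Add(-2, 6) = 4)
T = 0 (T = Mul(Mul(0, -2), Add(Add(-5, 6), Add(-2, 1, Mul(1, Pow(6, 2))))) = Mul(0, Add(1, Add(-2, 1, Mul(1, 36)))) = Mul(0, Add(1, Add(-2, 1, 36))) = Mul(0, Add(1, 35)) = Mul(0, 36) = 0)
Mul(T, O) = Mul(0, 4) = 0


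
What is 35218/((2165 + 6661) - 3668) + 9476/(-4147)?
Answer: 48585919/10695113 ≈ 4.5428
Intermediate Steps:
35218/((2165 + 6661) - 3668) + 9476/(-4147) = 35218/(8826 - 3668) + 9476*(-1/4147) = 35218/5158 - 9476/4147 = 35218*(1/5158) - 9476/4147 = 17609/2579 - 9476/4147 = 48585919/10695113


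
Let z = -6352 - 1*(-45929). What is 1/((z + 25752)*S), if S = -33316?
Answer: -1/2176500964 ≈ -4.5945e-10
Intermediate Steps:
z = 39577 (z = -6352 + 45929 = 39577)
1/((z + 25752)*S) = 1/((39577 + 25752)*(-33316)) = -1/33316/65329 = (1/65329)*(-1/33316) = -1/2176500964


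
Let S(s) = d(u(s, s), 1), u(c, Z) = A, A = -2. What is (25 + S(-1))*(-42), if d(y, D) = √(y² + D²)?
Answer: -1050 - 42*√5 ≈ -1143.9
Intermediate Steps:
u(c, Z) = -2
d(y, D) = √(D² + y²)
S(s) = √5 (S(s) = √(1² + (-2)²) = √(1 + 4) = √5)
(25 + S(-1))*(-42) = (25 + √5)*(-42) = -1050 - 42*√5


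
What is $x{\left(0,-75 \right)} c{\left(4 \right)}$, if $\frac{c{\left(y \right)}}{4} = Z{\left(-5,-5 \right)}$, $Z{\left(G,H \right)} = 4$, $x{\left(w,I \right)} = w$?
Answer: $0$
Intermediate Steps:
$c{\left(y \right)} = 16$ ($c{\left(y \right)} = 4 \cdot 4 = 16$)
$x{\left(0,-75 \right)} c{\left(4 \right)} = 0 \cdot 16 = 0$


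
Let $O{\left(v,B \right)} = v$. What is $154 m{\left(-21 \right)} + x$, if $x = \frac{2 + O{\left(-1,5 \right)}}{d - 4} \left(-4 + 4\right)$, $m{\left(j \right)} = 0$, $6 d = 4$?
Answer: $0$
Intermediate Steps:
$d = \frac{2}{3}$ ($d = \frac{1}{6} \cdot 4 = \frac{2}{3} \approx 0.66667$)
$x = 0$ ($x = \frac{2 - 1}{\frac{2}{3} - 4} \left(-4 + 4\right) = 1 \frac{1}{- \frac{10}{3}} \cdot 0 = 1 \left(- \frac{3}{10}\right) 0 = \left(- \frac{3}{10}\right) 0 = 0$)
$154 m{\left(-21 \right)} + x = 154 \cdot 0 + 0 = 0 + 0 = 0$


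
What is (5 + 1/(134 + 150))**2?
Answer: 2019241/80656 ≈ 25.035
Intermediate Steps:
(5 + 1/(134 + 150))**2 = (5 + 1/284)**2 = (1421/284)**2 = 2019241/80656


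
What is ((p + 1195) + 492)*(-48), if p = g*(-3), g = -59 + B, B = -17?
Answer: -91920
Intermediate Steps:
g = -76 (g = -59 - 17 = -76)
p = 228 (p = -76*(-3) = 228)
((p + 1195) + 492)*(-48) = ((228 + 1195) + 492)*(-48) = (1423 + 492)*(-48) = 1915*(-48) = -91920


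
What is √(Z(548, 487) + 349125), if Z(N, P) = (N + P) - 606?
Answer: √349554 ≈ 591.23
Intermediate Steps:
Z(N, P) = -606 + N + P
√(Z(548, 487) + 349125) = √((-606 + 548 + 487) + 349125) = √(429 + 349125) = √349554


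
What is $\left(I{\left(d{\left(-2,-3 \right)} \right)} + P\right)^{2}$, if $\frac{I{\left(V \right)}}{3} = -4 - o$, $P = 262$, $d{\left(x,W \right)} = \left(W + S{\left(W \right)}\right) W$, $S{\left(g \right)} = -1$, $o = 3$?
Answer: $58081$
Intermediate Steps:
$d{\left(x,W \right)} = W \left(-1 + W\right)$ ($d{\left(x,W \right)} = \left(W - 1\right) W = \left(-1 + W\right) W = W \left(-1 + W\right)$)
$I{\left(V \right)} = -21$ ($I{\left(V \right)} = 3 \left(-4 - 3\right) = 3 \left(-7\right) = -21$)
$\left(I{\left(d{\left(-2,-3 \right)} \right)} + P\right)^{2} = \left(-21 + 262\right)^{2} = 241^{2} = 58081$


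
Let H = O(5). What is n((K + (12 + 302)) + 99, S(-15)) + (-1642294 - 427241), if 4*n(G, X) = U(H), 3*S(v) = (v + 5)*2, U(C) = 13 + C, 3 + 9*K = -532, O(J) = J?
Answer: -4139061/2 ≈ -2.0695e+6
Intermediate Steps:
K = -535/9 (K = -⅓ + (⅑)*(-532) = -⅓ - 532/9 = -535/9 ≈ -59.444)
H = 5
S(v) = 10/3 + 2*v/3 (S(v) = ((v + 5)*2)/3 = ((5 + v)*2)/3 = (10 + 2*v)/3 = 10/3 + 2*v/3)
n(G, X) = 9/2 (n(G, X) = (13 + 5)/4 = (¼)*18 = 9/2)
n((K + (12 + 302)) + 99, S(-15)) + (-1642294 - 427241) = 9/2 + (-1642294 - 427241) = 9/2 - 2069535 = -4139061/2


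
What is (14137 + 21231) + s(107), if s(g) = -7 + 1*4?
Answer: 35365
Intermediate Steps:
s(g) = -3 (s(g) = -7 + 4 = -3)
(14137 + 21231) + s(107) = (14137 + 21231) - 3 = 35368 - 3 = 35365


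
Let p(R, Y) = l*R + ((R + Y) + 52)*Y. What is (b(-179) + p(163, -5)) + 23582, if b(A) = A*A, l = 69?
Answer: 65820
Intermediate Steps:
b(A) = A²
p(R, Y) = 69*R + Y*(52 + R + Y) (p(R, Y) = 69*R + ((R + Y) + 52)*Y = 69*R + (52 + R + Y)*Y = 69*R + Y*(52 + R + Y))
(b(-179) + p(163, -5)) + 23582 = ((-179)² + ((-5)² + 52*(-5) + 69*163 + 163*(-5))) + 23582 = (32041 + (25 - 260 + 11247 - 815)) + 23582 = (32041 + 10197) + 23582 = 42238 + 23582 = 65820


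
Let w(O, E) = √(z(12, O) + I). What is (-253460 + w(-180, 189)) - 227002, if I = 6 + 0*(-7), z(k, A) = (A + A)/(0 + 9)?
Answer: -480462 + I*√34 ≈ -4.8046e+5 + 5.831*I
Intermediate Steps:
z(k, A) = 2*A/9 (z(k, A) = (2*A)/9 = (2*A)*(⅑) = 2*A/9)
I = 6 (I = 6 + 0 = 6)
w(O, E) = √(6 + 2*O/9) (w(O, E) = √(2*O/9 + 6) = √(6 + 2*O/9))
(-253460 + w(-180, 189)) - 227002 = (-253460 + √(54 + 2*(-180))/3) - 227002 = (-253460 + √(54 - 360)/3) - 227002 = (-253460 + √(-306)/3) - 227002 = (-253460 + (3*I*√34)/3) - 227002 = (-253460 + I*√34) - 227002 = -480462 + I*√34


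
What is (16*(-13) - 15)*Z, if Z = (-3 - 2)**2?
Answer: -5575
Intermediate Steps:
Z = 25 (Z = (-5)**2 = 25)
(16*(-13) - 15)*Z = (16*(-13) - 15)*25 = (-208 - 15)*25 = -223*25 = -5575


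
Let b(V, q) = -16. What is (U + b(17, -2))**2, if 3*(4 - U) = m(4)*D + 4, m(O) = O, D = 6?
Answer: 4096/9 ≈ 455.11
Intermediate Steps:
U = -16/3 (U = 4 - (4*6 + 4)/3 = 4 - (24 + 4)/3 = 4 - 1/3*28 = 4 - 28/3 = -16/3 ≈ -5.3333)
(U + b(17, -2))**2 = (-16/3 - 16)**2 = (-64/3)**2 = 4096/9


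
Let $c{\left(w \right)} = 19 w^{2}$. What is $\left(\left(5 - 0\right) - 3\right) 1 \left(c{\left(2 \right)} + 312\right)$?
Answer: $776$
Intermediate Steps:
$\left(\left(5 - 0\right) - 3\right) 1 \left(c{\left(2 \right)} + 312\right) = \left(\left(5 - 0\right) - 3\right) 1 \left(19 \cdot 2^{2} + 312\right) = \left(\left(5 + 0\right) - 3\right) 1 \left(19 \cdot 4 + 312\right) = \left(5 - 3\right) 1 \left(76 + 312\right) = 2 \cdot 1 \cdot 388 = 2 \cdot 388 = 776$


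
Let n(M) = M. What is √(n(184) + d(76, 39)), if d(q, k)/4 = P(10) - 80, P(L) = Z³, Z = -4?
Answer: 14*I*√2 ≈ 19.799*I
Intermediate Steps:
P(L) = -64 (P(L) = (-4)³ = -64)
d(q, k) = -576 (d(q, k) = 4*(-64 - 80) = 4*(-144) = -576)
√(n(184) + d(76, 39)) = √(184 - 576) = √(-392) = 14*I*√2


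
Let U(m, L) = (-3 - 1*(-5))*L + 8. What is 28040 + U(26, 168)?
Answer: 28384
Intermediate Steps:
U(m, L) = 8 + 2*L (U(m, L) = (-3 + 5)*L + 8 = 2*L + 8 = 8 + 2*L)
28040 + U(26, 168) = 28040 + (8 + 2*168) = 28040 + (8 + 336) = 28040 + 344 = 28384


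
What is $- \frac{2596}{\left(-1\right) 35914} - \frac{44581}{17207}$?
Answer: $- \frac{778206331}{308986099} \approx -2.5186$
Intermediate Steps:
$- \frac{2596}{\left(-1\right) 35914} - \frac{44581}{17207} = - \frac{2596}{-35914} - \frac{44581}{17207} = \left(-2596\right) \left(- \frac{1}{35914}\right) - \frac{44581}{17207} = \frac{1298}{17957} - \frac{44581}{17207} = - \frac{778206331}{308986099}$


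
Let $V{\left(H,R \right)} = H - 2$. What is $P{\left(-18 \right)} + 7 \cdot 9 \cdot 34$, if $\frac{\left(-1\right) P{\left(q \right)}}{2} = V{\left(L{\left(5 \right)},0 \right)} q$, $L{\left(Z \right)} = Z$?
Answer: $2250$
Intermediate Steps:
$V{\left(H,R \right)} = -2 + H$
$P{\left(q \right)} = - 6 q$ ($P{\left(q \right)} = - 2 \left(-2 + 5\right) q = - 2 \cdot 3 q = - 6 q$)
$P{\left(-18 \right)} + 7 \cdot 9 \cdot 34 = \left(-6\right) \left(-18\right) + 7 \cdot 9 \cdot 34 = 108 + 63 \cdot 34 = 108 + 2142 = 2250$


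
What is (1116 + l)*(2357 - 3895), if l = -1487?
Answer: 570598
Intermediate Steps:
(1116 + l)*(2357 - 3895) = (1116 - 1487)*(2357 - 3895) = -371*(-1538) = 570598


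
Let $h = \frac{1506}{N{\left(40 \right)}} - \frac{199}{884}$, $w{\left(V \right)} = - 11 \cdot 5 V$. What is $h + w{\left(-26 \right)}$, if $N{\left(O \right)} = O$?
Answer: $\frac{3243009}{2210} \approx 1467.4$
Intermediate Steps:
$w{\left(V \right)} = - 55 V$
$h = \frac{82709}{2210}$ ($h = \frac{1506}{40} - \frac{199}{884} = 1506 \cdot \frac{1}{40} - \frac{199}{884} = \frac{753}{20} - \frac{199}{884} = \frac{82709}{2210} \approx 37.425$)
$h + w{\left(-26 \right)} = \frac{82709}{2210} - -1430 = \frac{82709}{2210} + 1430 = \frac{3243009}{2210}$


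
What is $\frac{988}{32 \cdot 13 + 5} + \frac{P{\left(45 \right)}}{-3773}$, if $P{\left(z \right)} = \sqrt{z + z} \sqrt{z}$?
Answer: $\frac{988}{421} - \frac{45 \sqrt{2}}{3773} \approx 2.3299$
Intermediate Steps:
$P{\left(z \right)} = z \sqrt{2}$ ($P{\left(z \right)} = \sqrt{2 z} \sqrt{z} = \sqrt{2} \sqrt{z} \sqrt{z} = z \sqrt{2}$)
$\frac{988}{32 \cdot 13 + 5} + \frac{P{\left(45 \right)}}{-3773} = \frac{988}{32 \cdot 13 + 5} + \frac{45 \sqrt{2}}{-3773} = \frac{988}{416 + 5} + 45 \sqrt{2} \left(- \frac{1}{3773}\right) = \frac{988}{421} - \frac{45 \sqrt{2}}{3773}$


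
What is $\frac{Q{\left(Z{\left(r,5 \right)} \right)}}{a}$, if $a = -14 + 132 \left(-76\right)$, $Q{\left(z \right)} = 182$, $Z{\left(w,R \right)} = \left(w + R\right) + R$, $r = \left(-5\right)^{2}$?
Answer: $- \frac{91}{5023} \approx -0.018117$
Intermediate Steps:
$r = 25$
$Z{\left(w,R \right)} = w + 2 R$ ($Z{\left(w,R \right)} = \left(R + w\right) + R = w + 2 R$)
$a = -10046$ ($a = -14 - 10032 = -10046$)
$\frac{Q{\left(Z{\left(r,5 \right)} \right)}}{a} = \frac{182}{-10046} = 182 \left(- \frac{1}{10046}\right) = - \frac{91}{5023}$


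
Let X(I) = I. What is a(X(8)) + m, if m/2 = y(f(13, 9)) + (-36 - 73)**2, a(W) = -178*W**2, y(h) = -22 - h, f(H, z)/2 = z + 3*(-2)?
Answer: 12314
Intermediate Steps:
f(H, z) = -12 + 2*z (f(H, z) = 2*(z + 3*(-2)) = 2*(z - 6) = 2*(-6 + z) = -12 + 2*z)
m = 23706 (m = 2*((-22 - (-12 + 2*9)) + (-36 - 73)**2) = 2*((-22 - (-12 + 18)) + (-109)**2) = 2*((-22 - 1*6) + 11881) = 2*((-22 - 6) + 11881) = 2*(-28 + 11881) = 2*11853 = 23706)
a(X(8)) + m = -178*8**2 + 23706 = -178*64 + 23706 = -11392 + 23706 = 12314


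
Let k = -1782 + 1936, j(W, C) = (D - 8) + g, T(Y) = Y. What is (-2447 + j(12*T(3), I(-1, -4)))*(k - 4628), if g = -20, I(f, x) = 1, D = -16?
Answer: 11144734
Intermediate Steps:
j(W, C) = -44 (j(W, C) = (-16 - 8) - 20 = -24 - 20 = -44)
k = 154
(-2447 + j(12*T(3), I(-1, -4)))*(k - 4628) = (-2447 - 44)*(154 - 4628) = -2491*(-4474) = 11144734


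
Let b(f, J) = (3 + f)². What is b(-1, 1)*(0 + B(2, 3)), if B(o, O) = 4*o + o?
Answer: 40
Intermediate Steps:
B(o, O) = 5*o
b(-1, 1)*(0 + B(2, 3)) = (3 - 1)²*(0 + 5*2) = 2²*(0 + 10) = 4*10 = 40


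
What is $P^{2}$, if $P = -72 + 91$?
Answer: $361$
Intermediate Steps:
$P = 19$
$P^{2} = 19^{2} = 361$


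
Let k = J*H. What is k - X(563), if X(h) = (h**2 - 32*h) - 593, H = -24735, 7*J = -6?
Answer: -1940110/7 ≈ -2.7716e+5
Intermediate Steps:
J = -6/7 (J = (1/7)*(-6) = -6/7 ≈ -0.85714)
X(h) = -593 + h**2 - 32*h
k = 148410/7 (k = -6/7*(-24735) = 148410/7 ≈ 21201.)
k - X(563) = 148410/7 - (-593 + 563**2 - 32*563) = 148410/7 - (-593 + 316969 - 18016) = 148410/7 - 1*298360 = 148410/7 - 298360 = -1940110/7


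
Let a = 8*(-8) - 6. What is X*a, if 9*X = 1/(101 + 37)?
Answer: -35/621 ≈ -0.056361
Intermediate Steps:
a = -70 (a = -64 - 6 = -70)
X = 1/1242 (X = 1/(9*(101 + 37)) = (1/9)/138 = (1/9)*(1/138) = 1/1242 ≈ 0.00080515)
X*a = (1/1242)*(-70) = -35/621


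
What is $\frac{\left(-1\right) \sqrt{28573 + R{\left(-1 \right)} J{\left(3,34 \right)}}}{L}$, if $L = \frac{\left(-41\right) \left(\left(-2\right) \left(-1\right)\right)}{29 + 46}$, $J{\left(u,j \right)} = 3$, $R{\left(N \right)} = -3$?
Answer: $\frac{75 \sqrt{7141}}{41} \approx 154.58$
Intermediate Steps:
$L = - \frac{82}{75}$ ($L = \frac{\left(-41\right) 2}{75} = \left(-82\right) \frac{1}{75} = - \frac{82}{75} \approx -1.0933$)
$\frac{\left(-1\right) \sqrt{28573 + R{\left(-1 \right)} J{\left(3,34 \right)}}}{L} = \frac{\left(-1\right) \sqrt{28573 - 9}}{- \frac{82}{75}} = - \sqrt{28573 - 9} \left(- \frac{75}{82}\right) = - \sqrt{28564} \left(- \frac{75}{82}\right) = - 2 \sqrt{7141} \left(- \frac{75}{82}\right) = \frac{75 \sqrt{7141}}{41}$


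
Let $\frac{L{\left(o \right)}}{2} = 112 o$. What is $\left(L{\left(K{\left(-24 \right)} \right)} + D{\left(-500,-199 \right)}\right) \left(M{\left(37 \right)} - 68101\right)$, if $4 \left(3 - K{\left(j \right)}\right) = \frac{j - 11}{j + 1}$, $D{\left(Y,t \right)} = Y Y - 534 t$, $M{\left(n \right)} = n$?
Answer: $- \frac{558643039296}{23} \approx -2.4289 \cdot 10^{10}$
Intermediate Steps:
$D{\left(Y,t \right)} = Y^{2} - 534 t$
$K{\left(j \right)} = 3 - \frac{-11 + j}{4 \left(1 + j\right)}$ ($K{\left(j \right)} = 3 - \frac{\left(j - 11\right) \frac{1}{j + 1}}{4} = 3 - \frac{\left(-11 + j\right) \frac{1}{1 + j}}{4} = 3 - \frac{\frac{1}{1 + j} \left(-11 + j\right)}{4} = 3 - \frac{-11 + j}{4 \left(1 + j\right)}$)
$L{\left(o \right)} = 224 o$ ($L{\left(o \right)} = 2 \cdot 112 o = 224 o$)
$\left(L{\left(K{\left(-24 \right)} \right)} + D{\left(-500,-199 \right)}\right) \left(M{\left(37 \right)} - 68101\right) = \left(224 \frac{23 + 11 \left(-24\right)}{4 \left(1 - 24\right)} - \left(-106266 - \left(-500\right)^{2}\right)\right) \left(37 - 68101\right) = \left(224 \frac{23 - 264}{4 \left(-23\right)} + \left(250000 + 106266\right)\right) \left(-68064\right) = \left(224 \cdot \frac{1}{4} \left(- \frac{1}{23}\right) \left(-241\right) + 356266\right) \left(-68064\right) = \left(224 \cdot \frac{241}{92} + 356266\right) \left(-68064\right) = \left(\frac{13496}{23} + 356266\right) \left(-68064\right) = \frac{8207614}{23} \left(-68064\right) = - \frac{558643039296}{23}$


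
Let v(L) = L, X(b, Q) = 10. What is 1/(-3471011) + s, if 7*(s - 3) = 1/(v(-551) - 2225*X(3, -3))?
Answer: 1661989327413/553997652677 ≈ 3.0000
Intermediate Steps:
s = 478820/159607 (s = 3 + 1/(7*(-551 - 2225*10)) = 3 + 1/(7*(-551 - 22250)) = 3 + (1/7)/(-22801) = 3 + (1/7)*(-1/22801) = 3 - 1/159607 = 478820/159607 ≈ 3.0000)
1/(-3471011) + s = 1/(-3471011) + 478820/159607 = -1/3471011 + 478820/159607 = 1661989327413/553997652677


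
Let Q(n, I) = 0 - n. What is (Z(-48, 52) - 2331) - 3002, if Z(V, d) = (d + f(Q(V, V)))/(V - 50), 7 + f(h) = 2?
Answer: -522681/98 ≈ -5333.5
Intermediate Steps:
Q(n, I) = -n
f(h) = -5 (f(h) = -7 + 2 = -5)
Z(V, d) = (-5 + d)/(-50 + V) (Z(V, d) = (d - 5)/(V - 50) = (-5 + d)/(-50 + V))
(Z(-48, 52) - 2331) - 3002 = ((-5 + 52)/(-50 - 48) - 2331) - 3002 = (47/(-98) - 2331) - 3002 = (-1/98*47 - 2331) - 3002 = (-47/98 - 2331) - 3002 = -228485/98 - 3002 = -522681/98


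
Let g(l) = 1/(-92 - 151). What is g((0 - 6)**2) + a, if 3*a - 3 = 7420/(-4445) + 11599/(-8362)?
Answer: -5913469/258059682 ≈ -0.022915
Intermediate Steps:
a = -19965/1061974 (a = 1 + (7420/(-4445) + 11599/(-8362))/3 = 1 + (7420*(-1/4445) + 11599*(-1/8362))/3 = 1 + (-212/127 - 11599/8362)/3 = 1 + (1/3)*(-3245817/1061974) = 1 - 1081939/1061974 = -19965/1061974 ≈ -0.018800)
g(l) = -1/243 (g(l) = 1/(-243) = -1/243)
g((0 - 6)**2) + a = -1/243 - 19965/1061974 = -5913469/258059682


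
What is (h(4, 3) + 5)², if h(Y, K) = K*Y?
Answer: 289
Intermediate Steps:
(h(4, 3) + 5)² = (3*4 + 5)² = (12 + 5)² = 17² = 289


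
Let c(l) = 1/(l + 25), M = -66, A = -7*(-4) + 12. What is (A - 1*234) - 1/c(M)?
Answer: -153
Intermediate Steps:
A = 40 (A = 28 + 12 = 40)
c(l) = 1/(25 + l)
(A - 1*234) - 1/c(M) = (40 - 1*234) - 1/(1/(25 - 66)) = (40 - 234) - 1/(1/(-41)) = -194 - 1/(-1/41) = -194 - 1*(-41) = -194 + 41 = -153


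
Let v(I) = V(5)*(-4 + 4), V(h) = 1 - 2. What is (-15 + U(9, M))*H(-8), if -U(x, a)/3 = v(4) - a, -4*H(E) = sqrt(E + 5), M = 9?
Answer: -3*I*sqrt(3) ≈ -5.1962*I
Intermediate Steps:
H(E) = -sqrt(5 + E)/4 (H(E) = -sqrt(E + 5)/4 = -sqrt(5 + E)/4)
V(h) = -1
v(I) = 0 (v(I) = -(-4 + 4) = -1*0 = 0)
U(x, a) = 3*a (U(x, a) = -3*(0 - a) = -(-3)*a = 3*a)
(-15 + U(9, M))*H(-8) = (-15 + 3*9)*(-sqrt(5 - 8)/4) = (-15 + 27)*(-I*sqrt(3)/4) = 12*(-I*sqrt(3)/4) = -3*I*sqrt(3)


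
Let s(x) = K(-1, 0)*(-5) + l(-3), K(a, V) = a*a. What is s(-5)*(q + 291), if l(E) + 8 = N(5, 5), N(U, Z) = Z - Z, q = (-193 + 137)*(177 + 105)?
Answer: 201513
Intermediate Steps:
K(a, V) = a**2
q = -15792 (q = -56*282 = -15792)
N(U, Z) = 0
l(E) = -8 (l(E) = -8 + 0 = -8)
s(x) = -13 (s(x) = (-1)**2*(-5) - 8 = 1*(-5) - 8 = -5 - 8 = -13)
s(-5)*(q + 291) = -13*(-15792 + 291) = -13*(-15501) = 201513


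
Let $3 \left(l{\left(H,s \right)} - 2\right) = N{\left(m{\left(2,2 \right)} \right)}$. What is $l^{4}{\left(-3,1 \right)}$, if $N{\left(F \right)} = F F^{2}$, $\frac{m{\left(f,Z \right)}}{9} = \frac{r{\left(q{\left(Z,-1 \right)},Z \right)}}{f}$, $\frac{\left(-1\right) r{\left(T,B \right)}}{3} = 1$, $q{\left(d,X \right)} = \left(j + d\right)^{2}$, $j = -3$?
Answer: $\frac{1835010710850625}{4096} \approx 4.48 \cdot 10^{11}$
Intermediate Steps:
$q{\left(d,X \right)} = \left(-3 + d\right)^{2}$
$r{\left(T,B \right)} = -3$ ($r{\left(T,B \right)} = \left(-3\right) 1 = -3$)
$m{\left(f,Z \right)} = - \frac{27}{f}$ ($m{\left(f,Z \right)} = 9 \left(- \frac{3}{f}\right) = - \frac{27}{f}$)
$N{\left(F \right)} = F^{3}$
$l{\left(H,s \right)} = - \frac{6545}{8}$ ($l{\left(H,s \right)} = 2 + \frac{\left(- \frac{27}{2}\right)^{3}}{3} = 2 + \frac{1}{3} \left(- \frac{19683}{8}\right) = 2 - \frac{6561}{8} = - \frac{6545}{8}$)
$l^{4}{\left(-3,1 \right)} = \left(- \frac{6545}{8}\right)^{4} = \frac{1835010710850625}{4096}$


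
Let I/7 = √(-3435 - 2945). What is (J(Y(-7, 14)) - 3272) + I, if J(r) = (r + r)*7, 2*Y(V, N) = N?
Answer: -3174 + 14*I*√1595 ≈ -3174.0 + 559.12*I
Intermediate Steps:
Y(V, N) = N/2
J(r) = 14*r (J(r) = (2*r)*7 = 14*r)
I = 14*I*√1595 (I = 7*√(-3435 - 2945) = 7*√(-6380) = 7*(2*I*√1595) = 14*I*√1595 ≈ 559.12*I)
(J(Y(-7, 14)) - 3272) + I = (14*((½)*14) - 3272) + 14*I*√1595 = (14*7 - 3272) + 14*I*√1595 = (98 - 3272) + 14*I*√1595 = -3174 + 14*I*√1595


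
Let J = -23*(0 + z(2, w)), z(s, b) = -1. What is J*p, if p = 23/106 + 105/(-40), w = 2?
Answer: -23483/424 ≈ -55.384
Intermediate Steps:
p = -1021/424 (p = 23*(1/106) + 105*(-1/40) = 23/106 - 21/8 = -1021/424 ≈ -2.4080)
J = 23 (J = -23*(0 - 1) = -23*(-1) = 23)
J*p = 23*(-1021/424) = -23483/424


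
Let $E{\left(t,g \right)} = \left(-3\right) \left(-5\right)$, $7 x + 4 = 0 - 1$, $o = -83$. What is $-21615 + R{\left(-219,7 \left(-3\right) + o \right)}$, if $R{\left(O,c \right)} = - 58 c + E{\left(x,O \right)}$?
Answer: $-15568$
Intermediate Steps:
$x = - \frac{5}{7}$ ($x = - \frac{4}{7} + \frac{0 - 1}{7} = - \frac{4}{7} + \frac{1}{7} \left(-1\right) = - \frac{4}{7} - \frac{1}{7} = - \frac{5}{7} \approx -0.71429$)
$E{\left(t,g \right)} = 15$
$R{\left(O,c \right)} = 15 - 58 c$ ($R{\left(O,c \right)} = - 58 c + 15 = 15 - 58 c$)
$-21615 + R{\left(-219,7 \left(-3\right) + o \right)} = -21615 - \left(-15 + 58 \left(7 \left(-3\right) - 83\right)\right) = -21615 - \left(-15 + 58 \left(-21 - 83\right)\right) = -21615 + \left(15 - -6032\right) = -21615 + \left(15 + 6032\right) = -21615 + 6047 = -15568$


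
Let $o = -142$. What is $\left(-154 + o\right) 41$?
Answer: $-12136$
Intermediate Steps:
$\left(-154 + o\right) 41 = \left(-154 - 142\right) 41 = \left(-296\right) 41 = -12136$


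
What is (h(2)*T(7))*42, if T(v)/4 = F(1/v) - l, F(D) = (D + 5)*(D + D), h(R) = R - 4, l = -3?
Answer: -10512/7 ≈ -1501.7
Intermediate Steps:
h(R) = -4 + R
F(D) = 2*D*(5 + D) (F(D) = (5 + D)*(2*D) = 2*D*(5 + D))
T(v) = 12 + 8*(5 + 1/v)/v (T(v) = 4*(2*(1/v)*(5 + 1/v) - 1*(-3)) = 4*(2*(5 + 1/v)/v + 3) = 4*(3 + 2*(5 + 1/v)/v) = 12 + 8*(5 + 1/v)/v)
(h(2)*T(7))*42 = ((-4 + 2)*(12 + 8/7² + 40/7))*42 = -2*(12 + 8*(1/49) + 40*(⅐))*42 = -2*(12 + 8/49 + 40/7)*42 = -2*876/49*42 = -1752/49*42 = -10512/7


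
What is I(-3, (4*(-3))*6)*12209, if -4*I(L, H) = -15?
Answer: 183135/4 ≈ 45784.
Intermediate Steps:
I(L, H) = 15/4 (I(L, H) = -¼*(-15) = 15/4)
I(-3, (4*(-3))*6)*12209 = (15/4)*12209 = 183135/4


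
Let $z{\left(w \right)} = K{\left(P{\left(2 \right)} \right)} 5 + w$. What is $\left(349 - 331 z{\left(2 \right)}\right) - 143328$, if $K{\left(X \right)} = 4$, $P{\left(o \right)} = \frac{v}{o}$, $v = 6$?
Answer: $-150261$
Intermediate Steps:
$P{\left(o \right)} = \frac{6}{o}$
$z{\left(w \right)} = 20 + w$ ($z{\left(w \right)} = 4 \cdot 5 + w = 20 + w$)
$\left(349 - 331 z{\left(2 \right)}\right) - 143328 = \left(349 - 331 \left(20 + 2\right)\right) - 143328 = \left(349 - 7282\right) - 143328 = -6933 - 143328 = -150261$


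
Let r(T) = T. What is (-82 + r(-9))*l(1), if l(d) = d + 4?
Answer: -455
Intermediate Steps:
l(d) = 4 + d
(-82 + r(-9))*l(1) = (-82 - 9)*(4 + 1) = -91*5 = -455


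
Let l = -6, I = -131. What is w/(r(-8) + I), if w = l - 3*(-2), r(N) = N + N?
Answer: 0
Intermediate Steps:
r(N) = 2*N
w = 0 (w = -6 - 3*(-2) = -6 + 6 = 0)
w/(r(-8) + I) = 0/(2*(-8) - 131) = 0/(-16 - 131) = 0/(-147) = 0*(-1/147) = 0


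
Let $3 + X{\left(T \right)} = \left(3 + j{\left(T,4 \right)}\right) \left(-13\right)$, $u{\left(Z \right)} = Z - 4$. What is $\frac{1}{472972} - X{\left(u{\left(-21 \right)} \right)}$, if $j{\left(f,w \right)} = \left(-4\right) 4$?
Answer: $- \frac{78513351}{472972} \approx -166.0$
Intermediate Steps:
$j{\left(f,w \right)} = -16$
$u{\left(Z \right)} = -4 + Z$
$X{\left(T \right)} = 166$ ($X{\left(T \right)} = -3 + \left(3 - 16\right) \left(-13\right) = -3 - -169 = -3 + 169 = 166$)
$\frac{1}{472972} - X{\left(u{\left(-21 \right)} \right)} = \frac{1}{472972} - 166 = - \frac{78513351}{472972}$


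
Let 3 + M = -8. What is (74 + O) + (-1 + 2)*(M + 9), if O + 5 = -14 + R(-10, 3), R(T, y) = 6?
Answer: 59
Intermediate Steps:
M = -11 (M = -3 - 8 = -11)
O = -13 (O = -5 + (-14 + 6) = -5 - 8 = -13)
(74 + O) + (-1 + 2)*(M + 9) = (74 - 13) + (-1 + 2)*(-11 + 9) = 61 + 1*(-2) = 61 - 2 = 59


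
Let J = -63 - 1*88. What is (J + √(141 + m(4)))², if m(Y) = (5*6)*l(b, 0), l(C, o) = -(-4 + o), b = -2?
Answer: 23062 - 906*√29 ≈ 18183.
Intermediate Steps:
l(C, o) = 4 - o
m(Y) = 120 (m(Y) = (5*6)*(4 - 1*0) = 30*(4 + 0) = 30*4 = 120)
J = -151 (J = -63 - 88 = -151)
(J + √(141 + m(4)))² = (-151 + √(141 + 120))² = (-151 + √261)² = (-151 + 3*√29)²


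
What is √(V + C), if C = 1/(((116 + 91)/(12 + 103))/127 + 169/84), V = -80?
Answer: 2*I*√232145694035/108071 ≈ 8.9166*I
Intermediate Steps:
C = 53340/108071 (C = 1/((207/115)*(1/127) + 169*(1/84)) = 1/((207*(1/115))*(1/127) + 169/84) = 1/((9/5)*(1/127) + 169/84) = 1/(9/635 + 169/84) = 1/(108071/53340) = 53340/108071 ≈ 0.49356)
√(V + C) = √(-80 + 53340/108071) = √(-8592340/108071) = 2*I*√232145694035/108071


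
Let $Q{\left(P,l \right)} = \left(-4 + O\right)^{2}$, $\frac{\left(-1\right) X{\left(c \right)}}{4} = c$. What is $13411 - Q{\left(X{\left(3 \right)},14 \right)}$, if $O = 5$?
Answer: $13410$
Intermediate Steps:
$X{\left(c \right)} = - 4 c$
$Q{\left(P,l \right)} = 1$ ($Q{\left(P,l \right)} = \left(-4 + 5\right)^{2} = 1^{2} = 1$)
$13411 - Q{\left(X{\left(3 \right)},14 \right)} = 13411 - 1 = 13410$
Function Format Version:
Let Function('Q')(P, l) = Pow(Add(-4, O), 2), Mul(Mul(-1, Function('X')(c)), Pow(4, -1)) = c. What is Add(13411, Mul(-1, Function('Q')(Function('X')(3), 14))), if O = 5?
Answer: 13410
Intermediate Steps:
Function('X')(c) = Mul(-4, c)
Function('Q')(P, l) = 1 (Function('Q')(P, l) = Pow(Add(-4, 5), 2) = Pow(1, 2) = 1)
Add(13411, Mul(-1, Function('Q')(Function('X')(3), 14))) = Add(13411, Mul(-1, 1)) = Add(13411, -1) = 13410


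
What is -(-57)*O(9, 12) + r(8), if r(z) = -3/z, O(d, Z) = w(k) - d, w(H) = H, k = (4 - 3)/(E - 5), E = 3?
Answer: -4335/8 ≈ -541.88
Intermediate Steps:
k = -1/2 (k = (4 - 3)/(3 - 5) = 1/(-2) = 1*(-1/2) = -1/2 ≈ -0.50000)
O(d, Z) = -1/2 - d
-(-57)*O(9, 12) + r(8) = -(-57)*(-1/2 - 1*9) - 3/8 = -(-57)*(-1/2 - 9) - 3*1/8 = -(-57)*(-19)/2 - 3/8 = -57*19/2 - 3/8 = -1083/2 - 3/8 = -4335/8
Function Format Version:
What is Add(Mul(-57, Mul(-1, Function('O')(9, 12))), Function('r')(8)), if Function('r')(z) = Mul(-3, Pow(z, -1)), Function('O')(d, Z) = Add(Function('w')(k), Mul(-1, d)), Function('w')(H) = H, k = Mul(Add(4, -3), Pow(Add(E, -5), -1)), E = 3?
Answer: Rational(-4335, 8) ≈ -541.88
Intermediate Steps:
k = Rational(-1, 2) (k = Mul(Add(4, -3), Pow(Add(3, -5), -1)) = Mul(1, Pow(-2, -1)) = Mul(1, Rational(-1, 2)) = Rational(-1, 2) ≈ -0.50000)
Function('O')(d, Z) = Add(Rational(-1, 2), Mul(-1, d))
Add(Mul(-57, Mul(-1, Function('O')(9, 12))), Function('r')(8)) = Add(Mul(-57, Mul(-1, Add(Rational(-1, 2), Mul(-1, 9)))), Mul(-3, Pow(8, -1))) = Add(Mul(-57, Mul(-1, Add(Rational(-1, 2), -9))), Mul(-3, Rational(1, 8))) = Add(Mul(-57, Mul(-1, Rational(-19, 2))), Rational(-3, 8)) = Add(Mul(-57, Rational(19, 2)), Rational(-3, 8)) = Add(Rational(-1083, 2), Rational(-3, 8)) = Rational(-4335, 8)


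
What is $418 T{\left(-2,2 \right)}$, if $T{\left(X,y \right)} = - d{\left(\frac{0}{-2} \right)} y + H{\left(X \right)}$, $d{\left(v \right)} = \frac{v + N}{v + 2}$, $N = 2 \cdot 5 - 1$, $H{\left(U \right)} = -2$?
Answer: $-4598$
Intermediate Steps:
$N = 9$ ($N = 10 - 1 = 9$)
$d{\left(v \right)} = \frac{9 + v}{2 + v}$ ($d{\left(v \right)} = \frac{v + 9}{v + 2} = \frac{9 + v}{2 + v}$)
$T{\left(X,y \right)} = -2 - \frac{9 y}{2}$ ($T{\left(X,y \right)} = - \frac{9 + \frac{0}{-2}}{2 + \frac{0}{-2}} y - 2 = - \frac{9 + 0 \left(- \frac{1}{2}\right)}{2 + 0 \left(- \frac{1}{2}\right)} y - 2 = - \frac{9 + 0}{2 + 0} y - 2 = - \frac{9}{2} y - 2 = \left(-1\right) \frac{9}{2} y - 2 = - \frac{9 y}{2} - 2 = -2 - \frac{9 y}{2}$)
$418 T{\left(-2,2 \right)} = 418 \left(-2 - 9\right) = 418 \left(-11\right) = -4598$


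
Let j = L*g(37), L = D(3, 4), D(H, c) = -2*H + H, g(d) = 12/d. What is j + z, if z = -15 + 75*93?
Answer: 257484/37 ≈ 6959.0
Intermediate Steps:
z = 6960 (z = -15 + 6975 = 6960)
D(H, c) = -H
L = -3 (L = -1*3 = -3)
j = -36/37 ≈ -0.97297
j + z = -36/37 + 6960 = 257484/37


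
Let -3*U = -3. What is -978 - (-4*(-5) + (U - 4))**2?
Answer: -1267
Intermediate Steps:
U = 1 (U = -1/3*(-3) = 1)
-978 - (-4*(-5) + (U - 4))**2 = -978 - (-4*(-5) + (1 - 4))**2 = -978 - (20 - 3)**2 = -978 - 1*17**2 = -978 - 1*289 = -978 - 289 = -1267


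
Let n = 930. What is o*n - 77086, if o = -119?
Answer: -187756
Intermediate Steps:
o*n - 77086 = -119*930 - 77086 = -110670 - 77086 = -187756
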